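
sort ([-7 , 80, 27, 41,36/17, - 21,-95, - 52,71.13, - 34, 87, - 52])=[  -  95, - 52,-52, - 34, - 21, - 7,36/17 , 27,41,71.13, 80, 87]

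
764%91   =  36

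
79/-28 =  - 79/28 = - 2.82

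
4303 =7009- 2706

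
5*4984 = 24920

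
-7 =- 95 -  - 88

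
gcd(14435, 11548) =2887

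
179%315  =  179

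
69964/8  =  8745 + 1/2 =8745.50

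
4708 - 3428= 1280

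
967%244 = 235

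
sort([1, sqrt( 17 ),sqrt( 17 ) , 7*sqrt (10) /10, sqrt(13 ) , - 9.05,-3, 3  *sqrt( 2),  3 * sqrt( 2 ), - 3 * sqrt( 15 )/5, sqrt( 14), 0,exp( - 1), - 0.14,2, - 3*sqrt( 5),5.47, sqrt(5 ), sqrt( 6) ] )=[-9.05 , - 3*sqrt( 5 ) , - 3,- 3*sqrt(15)/5,  -  0.14, 0, exp(-1) , 1 , 2,7 * sqrt ( 10)/10,sqrt(5), sqrt( 6 ),sqrt( 13),sqrt( 14 ),sqrt ( 17),sqrt( 17 ), 3*sqrt ( 2 ),3*sqrt( 2), 5.47 ] 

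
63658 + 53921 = 117579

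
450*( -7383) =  - 3322350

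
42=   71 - 29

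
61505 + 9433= 70938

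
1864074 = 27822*67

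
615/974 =615/974 =0.63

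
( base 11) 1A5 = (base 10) 236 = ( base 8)354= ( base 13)152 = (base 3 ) 22202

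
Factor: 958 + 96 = 2^1*17^1 *31^1 = 1054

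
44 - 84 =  - 40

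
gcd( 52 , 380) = 4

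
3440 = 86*40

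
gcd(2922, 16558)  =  974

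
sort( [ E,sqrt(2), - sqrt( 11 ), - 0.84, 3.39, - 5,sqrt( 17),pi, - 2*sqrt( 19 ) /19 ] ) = [  -  5, - sqrt(11), - 0.84, - 2*sqrt(19 ) /19, sqrt(2 ), E, pi, 3.39, sqrt (17 ) ] 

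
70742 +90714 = 161456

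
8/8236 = 2/2059 = 0.00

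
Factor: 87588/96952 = 2^( - 1)*3^3*811^1*12119^( - 1)=21897/24238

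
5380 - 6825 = - 1445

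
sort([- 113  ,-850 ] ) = [ - 850,  -  113 ] 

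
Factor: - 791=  - 7^1*113^1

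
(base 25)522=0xc69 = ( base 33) 2u9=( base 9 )4320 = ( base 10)3177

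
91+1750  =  1841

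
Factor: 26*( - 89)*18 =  - 41652=- 2^2*3^2*13^1*89^1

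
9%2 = 1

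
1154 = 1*1154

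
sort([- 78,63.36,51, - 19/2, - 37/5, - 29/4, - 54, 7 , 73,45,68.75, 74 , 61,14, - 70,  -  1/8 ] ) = [ - 78,  -  70, - 54, - 19/2,-37/5, - 29/4, - 1/8,7, 14, 45,51,  61,63.36,68.75, 73, 74] 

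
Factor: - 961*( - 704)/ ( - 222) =  -  2^5*3^( - 1) * 11^1*31^2*37^( - 1) =- 338272/111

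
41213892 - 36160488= 5053404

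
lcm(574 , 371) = 30422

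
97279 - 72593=24686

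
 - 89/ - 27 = 3+8/27 = 3.30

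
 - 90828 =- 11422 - 79406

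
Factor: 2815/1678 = 2^( - 1)*5^1*563^1*839^( - 1 )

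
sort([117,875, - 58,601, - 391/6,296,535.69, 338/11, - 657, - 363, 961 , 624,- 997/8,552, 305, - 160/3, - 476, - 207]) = [ - 657 , - 476, - 363, - 207,-997/8,-391/6,  -  58, - 160/3,338/11,117, 296,305,535.69,552,  601,624, 875,961 ]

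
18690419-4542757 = 14147662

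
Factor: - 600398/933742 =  - 317/493 = - 17^(-1)*29^(-1 )* 317^1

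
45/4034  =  45/4034 = 0.01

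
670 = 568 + 102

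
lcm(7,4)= 28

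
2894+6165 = 9059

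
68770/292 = 34385/146 = 235.51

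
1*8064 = 8064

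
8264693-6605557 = 1659136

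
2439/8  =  304+ 7/8 = 304.88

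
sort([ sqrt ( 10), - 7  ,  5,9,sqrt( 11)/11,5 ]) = [ - 7,sqrt(11)/11,sqrt(10 ),5,5, 9 ] 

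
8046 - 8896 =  - 850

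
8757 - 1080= 7677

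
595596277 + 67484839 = 663081116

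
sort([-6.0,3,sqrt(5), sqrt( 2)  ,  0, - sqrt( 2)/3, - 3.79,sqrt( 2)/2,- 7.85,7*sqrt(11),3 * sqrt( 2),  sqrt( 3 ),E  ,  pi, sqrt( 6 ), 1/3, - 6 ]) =[  -  7.85, - 6.0, - 6, - 3.79  , - sqrt( 2) /3, 0,1/3, sqrt( 2) /2, sqrt( 2 ), sqrt( 3),sqrt ( 5),sqrt(6 )  ,  E, 3 , pi,  3 * sqrt( 2),7*sqrt( 11) ] 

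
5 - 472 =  - 467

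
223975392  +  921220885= 1145196277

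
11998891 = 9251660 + 2747231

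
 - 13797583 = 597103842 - 610901425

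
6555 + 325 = 6880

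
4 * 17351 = 69404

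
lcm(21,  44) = 924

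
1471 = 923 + 548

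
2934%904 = 222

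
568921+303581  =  872502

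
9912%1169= 560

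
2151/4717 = 2151/4717 = 0.46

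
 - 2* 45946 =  - 91892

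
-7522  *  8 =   -  60176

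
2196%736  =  724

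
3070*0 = 0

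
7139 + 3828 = 10967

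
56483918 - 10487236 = 45996682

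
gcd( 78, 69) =3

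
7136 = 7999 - 863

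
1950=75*26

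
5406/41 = 5406/41 = 131.85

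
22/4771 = 22/4771 = 0.00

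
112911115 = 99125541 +13785574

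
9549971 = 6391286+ 3158685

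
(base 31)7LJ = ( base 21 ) gg5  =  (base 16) 1CE5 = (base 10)7397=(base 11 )5615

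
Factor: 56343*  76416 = 4305506688 = 2^7*3^2 * 7^1*199^1* 2683^1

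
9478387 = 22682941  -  13204554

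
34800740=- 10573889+45374629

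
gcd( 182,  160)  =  2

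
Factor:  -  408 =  - 2^3*3^1*17^1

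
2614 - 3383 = -769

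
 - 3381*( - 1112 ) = 3759672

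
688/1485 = 688/1485 = 0.46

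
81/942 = 27/314 = 0.09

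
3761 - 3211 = 550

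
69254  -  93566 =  - 24312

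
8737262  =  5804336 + 2932926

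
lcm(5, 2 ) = 10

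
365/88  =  365/88 = 4.15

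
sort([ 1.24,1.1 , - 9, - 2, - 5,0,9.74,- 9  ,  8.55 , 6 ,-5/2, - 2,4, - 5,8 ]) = [ - 9,-9, - 5, - 5, - 5/2, - 2 , - 2,0,1.1, 1.24, 4, 6 , 8, 8.55,  9.74 ]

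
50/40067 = 50/40067=   0.00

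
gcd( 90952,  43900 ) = 4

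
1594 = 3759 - 2165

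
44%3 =2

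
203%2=1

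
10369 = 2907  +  7462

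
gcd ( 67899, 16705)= 13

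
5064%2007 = 1050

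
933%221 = 49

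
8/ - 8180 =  - 1 + 2043/2045 = - 0.00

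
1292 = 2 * 646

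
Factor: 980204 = 2^2*37^2*179^1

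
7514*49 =368186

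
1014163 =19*53377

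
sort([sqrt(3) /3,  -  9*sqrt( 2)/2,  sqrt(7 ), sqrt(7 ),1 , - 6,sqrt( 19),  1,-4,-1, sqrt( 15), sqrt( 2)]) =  [ - 9 * sqrt( 2 ) /2, - 6, - 4, - 1, sqrt(3)/3,1, 1, sqrt(2), sqrt( 7),  sqrt ( 7 ),sqrt( 15), sqrt(19 )] 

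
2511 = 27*93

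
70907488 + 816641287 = 887548775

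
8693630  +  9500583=18194213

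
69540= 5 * 13908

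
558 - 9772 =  - 9214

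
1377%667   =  43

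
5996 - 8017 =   -  2021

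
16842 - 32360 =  - 15518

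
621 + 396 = 1017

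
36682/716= 18341/358 = 51.23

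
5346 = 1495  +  3851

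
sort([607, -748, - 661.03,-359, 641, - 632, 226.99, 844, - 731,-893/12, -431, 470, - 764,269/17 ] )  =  [  -  764,-748, - 731, - 661.03,-632,  -  431, - 359 , - 893/12, 269/17, 226.99, 470, 607,641,844 ]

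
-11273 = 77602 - 88875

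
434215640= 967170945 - 532955305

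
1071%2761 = 1071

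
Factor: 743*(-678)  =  -2^1*3^1*113^1*743^1= - 503754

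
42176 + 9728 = 51904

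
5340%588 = 48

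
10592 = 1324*8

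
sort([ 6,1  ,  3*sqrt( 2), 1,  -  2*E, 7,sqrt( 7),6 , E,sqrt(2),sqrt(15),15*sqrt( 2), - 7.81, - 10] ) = [  -  10, - 7.81,-2*E, 1, 1, sqrt(2), sqrt(7),E,sqrt(15 ),3*sqrt( 2 ),6, 6,7, 15*sqrt(2)]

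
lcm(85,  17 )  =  85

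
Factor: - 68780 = -2^2*5^1*19^1*181^1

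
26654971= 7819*3409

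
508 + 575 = 1083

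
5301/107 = 5301/107 =49.54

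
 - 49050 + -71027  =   - 120077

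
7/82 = 7/82 = 0.09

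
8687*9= 78183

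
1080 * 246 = 265680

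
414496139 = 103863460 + 310632679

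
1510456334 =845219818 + 665236516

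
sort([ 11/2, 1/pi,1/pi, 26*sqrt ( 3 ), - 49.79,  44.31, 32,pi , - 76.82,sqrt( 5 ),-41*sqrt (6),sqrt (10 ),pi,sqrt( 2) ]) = [-41 * sqrt(6), - 76.82, - 49.79, 1/pi,1/pi,sqrt(2),sqrt( 5 ) , pi,pi,sqrt( 10 ) , 11/2,32,44.31,26*sqrt (3) ]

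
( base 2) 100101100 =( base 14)176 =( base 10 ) 300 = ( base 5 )2200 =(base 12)210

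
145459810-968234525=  - 822774715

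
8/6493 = 8/6493 = 0.00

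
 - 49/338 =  - 1 + 289/338= -0.14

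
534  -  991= - 457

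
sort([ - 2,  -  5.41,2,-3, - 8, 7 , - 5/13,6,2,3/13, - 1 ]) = [ - 8, - 5.41, - 3,  -  2, - 1,-5/13 , 3/13,2,2,  6,7 ]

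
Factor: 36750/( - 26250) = - 5^(-1 ) *7^1 = -7/5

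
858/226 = 3+ 90/113 = 3.80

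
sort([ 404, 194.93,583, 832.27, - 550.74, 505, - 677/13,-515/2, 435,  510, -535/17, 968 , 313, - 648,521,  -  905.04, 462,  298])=[  -  905.04,-648, - 550.74,-515/2 , - 677/13,- 535/17 , 194.93, 298 , 313,  404, 435,  462 , 505,510,  521,583,  832.27,  968]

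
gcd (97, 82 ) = 1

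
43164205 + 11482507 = 54646712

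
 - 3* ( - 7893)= 23679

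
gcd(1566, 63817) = 1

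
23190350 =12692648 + 10497702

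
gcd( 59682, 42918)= 6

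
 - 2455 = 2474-4929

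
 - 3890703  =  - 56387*69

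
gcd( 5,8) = 1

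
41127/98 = 419+ 65/98 = 419.66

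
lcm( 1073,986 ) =36482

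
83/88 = 83/88 = 0.94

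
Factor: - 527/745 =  - 5^( - 1 )*17^1*31^1*149^( - 1)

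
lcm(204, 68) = 204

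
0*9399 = 0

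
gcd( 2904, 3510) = 6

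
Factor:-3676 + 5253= 1577 = 19^1*83^1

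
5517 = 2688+2829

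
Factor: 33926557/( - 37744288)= - 2^ (  -  5 )*7^1*23^(-1)*41^1*51283^ ( - 1 )*118211^1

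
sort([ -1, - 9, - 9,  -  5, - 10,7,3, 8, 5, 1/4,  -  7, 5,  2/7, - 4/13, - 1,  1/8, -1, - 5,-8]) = [ - 10, - 9  ,-9, - 8, - 7, - 5, - 5, - 1, - 1, - 1,  -  4/13,1/8, 1/4, 2/7, 3 , 5,5, 7, 8]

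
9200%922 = 902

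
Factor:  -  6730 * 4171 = -28070830  =  -2^1* 5^1*43^1*97^1 * 673^1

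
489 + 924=1413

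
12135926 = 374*32449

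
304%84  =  52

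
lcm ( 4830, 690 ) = 4830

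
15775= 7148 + 8627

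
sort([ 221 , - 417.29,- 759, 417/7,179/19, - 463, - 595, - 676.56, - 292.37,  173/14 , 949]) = [ - 759 , - 676.56, - 595, - 463, - 417.29 , - 292.37 , 179/19, 173/14,417/7 , 221,  949 ] 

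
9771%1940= 71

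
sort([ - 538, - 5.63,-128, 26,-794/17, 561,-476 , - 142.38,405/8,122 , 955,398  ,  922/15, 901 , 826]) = [ - 538,-476,-142.38, - 128, - 794/17,-5.63,  26,405/8,922/15, 122, 398, 561, 826, 901,955] 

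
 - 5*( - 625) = 3125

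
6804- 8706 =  - 1902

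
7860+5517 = 13377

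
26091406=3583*7282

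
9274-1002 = 8272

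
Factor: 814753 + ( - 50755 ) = 2^1*3^1*223^1*571^1  =  763998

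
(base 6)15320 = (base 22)53A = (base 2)100111000000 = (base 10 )2496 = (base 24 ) 480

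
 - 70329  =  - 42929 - 27400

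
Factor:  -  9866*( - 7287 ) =71893542 = 2^1 * 3^1 * 7^1*347^1*4933^1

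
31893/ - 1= - 31893 + 0/1 = -31893.00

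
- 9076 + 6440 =  -  2636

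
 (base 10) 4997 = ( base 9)6762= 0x1385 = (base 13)2375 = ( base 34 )4AX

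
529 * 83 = 43907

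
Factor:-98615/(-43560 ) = 163/72 = 2^( - 3 )*3^(- 2)*163^1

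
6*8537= 51222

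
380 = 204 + 176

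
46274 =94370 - 48096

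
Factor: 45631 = 45631^1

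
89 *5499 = 489411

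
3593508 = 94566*38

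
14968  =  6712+8256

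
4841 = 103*47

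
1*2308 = 2308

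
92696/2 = 46348 = 46348.00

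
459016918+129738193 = 588755111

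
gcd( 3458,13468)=182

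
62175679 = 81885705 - 19710026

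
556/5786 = 278/2893 = 0.10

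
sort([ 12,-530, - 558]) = [ - 558, - 530,12 ]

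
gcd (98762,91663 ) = 1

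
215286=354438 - 139152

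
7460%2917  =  1626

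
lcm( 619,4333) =4333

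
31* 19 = 589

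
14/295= 14/295 = 0.05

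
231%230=1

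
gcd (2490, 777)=3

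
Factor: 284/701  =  2^2*71^1*701^ (-1 ) 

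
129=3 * 43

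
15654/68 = 230+7/34 = 230.21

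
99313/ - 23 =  - 4318 + 1/23 = - 4317.96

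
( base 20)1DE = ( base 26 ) po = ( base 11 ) 563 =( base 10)674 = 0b1010100010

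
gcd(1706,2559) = 853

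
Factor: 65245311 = 3^3 * 2416493^1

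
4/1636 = 1/409 = 0.00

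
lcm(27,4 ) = 108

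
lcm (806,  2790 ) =36270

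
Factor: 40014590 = 2^1 * 5^1*7^1* 11^1* 157^1*331^1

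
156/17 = 9 + 3/17 = 9.18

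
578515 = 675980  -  97465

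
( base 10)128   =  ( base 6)332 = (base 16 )80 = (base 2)10000000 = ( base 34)3Q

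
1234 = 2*617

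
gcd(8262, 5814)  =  306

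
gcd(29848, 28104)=8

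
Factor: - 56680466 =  - 2^1 * 28340233^1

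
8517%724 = 553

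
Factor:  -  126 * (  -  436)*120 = 6592320 = 2^6*3^3 *5^1*7^1*109^1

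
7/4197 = 7/4197 = 0.00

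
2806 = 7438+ - 4632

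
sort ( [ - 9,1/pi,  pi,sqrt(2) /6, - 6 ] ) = [ - 9, - 6 , sqrt( 2)/6,1/pi, pi ]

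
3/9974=3/9974=0.00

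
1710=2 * 855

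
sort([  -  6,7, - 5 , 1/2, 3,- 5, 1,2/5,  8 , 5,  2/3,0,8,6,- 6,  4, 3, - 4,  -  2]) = [-6,-6, - 5,-5,- 4,- 2, 0,2/5,1/2, 2/3, 1,3,3,4,5,6, 7,8,8]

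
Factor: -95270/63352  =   -2^(-2)* 5^1*7^1*1361^1*7919^( - 1 )  =  - 47635/31676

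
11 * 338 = 3718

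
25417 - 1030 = 24387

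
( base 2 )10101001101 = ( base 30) 1f7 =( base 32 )1ad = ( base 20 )37h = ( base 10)1357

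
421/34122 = 421/34122 = 0.01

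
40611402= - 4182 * ( - 9711)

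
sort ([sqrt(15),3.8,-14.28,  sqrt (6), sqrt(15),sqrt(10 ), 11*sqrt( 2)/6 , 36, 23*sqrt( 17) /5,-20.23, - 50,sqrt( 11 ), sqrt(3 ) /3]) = [ - 50 , - 20.23,  -  14.28, sqrt (3)/3,  sqrt(6), 11*sqrt(2)/6,sqrt(10), sqrt(11 ), 3.8, sqrt(15),sqrt(15), 23*sqrt(17 )/5, 36]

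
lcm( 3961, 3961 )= 3961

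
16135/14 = 2305/2 =1152.50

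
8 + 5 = 13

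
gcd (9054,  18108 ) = 9054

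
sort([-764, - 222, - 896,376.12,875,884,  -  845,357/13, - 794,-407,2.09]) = [-896, - 845,-794,-764, - 407,- 222,2.09, 357/13,  376.12,875 , 884]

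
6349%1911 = 616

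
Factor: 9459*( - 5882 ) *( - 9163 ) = 509809509594 = 2^1*3^2*7^2*11^1*17^2*173^1*1051^1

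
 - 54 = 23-77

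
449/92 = 4 + 81/92 =4.88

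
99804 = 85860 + 13944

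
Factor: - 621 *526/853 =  - 2^1*3^3 *23^1 *263^1*853^( - 1)=-326646/853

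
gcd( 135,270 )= 135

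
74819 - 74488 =331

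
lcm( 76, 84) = 1596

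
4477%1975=527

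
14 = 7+7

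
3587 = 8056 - 4469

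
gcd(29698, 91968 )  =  958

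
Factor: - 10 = -2^1*5^1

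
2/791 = 2/791 = 0.00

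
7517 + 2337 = 9854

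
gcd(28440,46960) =40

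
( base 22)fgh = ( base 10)7629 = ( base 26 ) B7B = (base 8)16715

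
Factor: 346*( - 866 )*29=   -  8689444 = - 2^2*29^1*173^1*433^1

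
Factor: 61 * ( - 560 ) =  - 2^4*5^1 * 7^1*61^1 = - 34160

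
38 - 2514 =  - 2476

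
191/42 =4 + 23/42 = 4.55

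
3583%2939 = 644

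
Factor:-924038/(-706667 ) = 2^1*13^( - 1 )*19^(-1 )*37^1*2861^( - 1)*12487^1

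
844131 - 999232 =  - 155101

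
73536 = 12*6128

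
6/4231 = 6/4231 = 0.00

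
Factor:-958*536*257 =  - 131966416 = -2^4 * 67^1 * 257^1*479^1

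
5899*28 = 165172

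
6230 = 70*89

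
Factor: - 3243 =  - 3^1*23^1 * 47^1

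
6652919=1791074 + 4861845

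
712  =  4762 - 4050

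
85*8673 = 737205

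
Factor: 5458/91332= 2729/45666 = 2^( - 1) *3^( - 2 )*43^( - 1)*59^( - 1 )*2729^1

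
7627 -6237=1390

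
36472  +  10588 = 47060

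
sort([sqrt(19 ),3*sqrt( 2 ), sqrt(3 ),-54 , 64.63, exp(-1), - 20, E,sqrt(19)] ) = [-54,  -  20, exp(-1),sqrt(3), E, 3*sqrt (2 )  ,  sqrt(19) , sqrt(19),  64.63] 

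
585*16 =9360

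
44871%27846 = 17025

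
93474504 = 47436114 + 46038390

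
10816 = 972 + 9844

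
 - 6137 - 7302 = -13439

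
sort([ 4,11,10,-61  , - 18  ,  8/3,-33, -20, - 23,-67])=[- 67 , - 61,  -  33,  -  23, - 20, - 18,8/3,4,10,11]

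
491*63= 30933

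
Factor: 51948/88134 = 2^1* 3^2*13^1*397^(-1) =234/397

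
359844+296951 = 656795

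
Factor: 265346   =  2^1*181^1*733^1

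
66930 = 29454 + 37476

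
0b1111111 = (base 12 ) A7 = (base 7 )241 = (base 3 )11201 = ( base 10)127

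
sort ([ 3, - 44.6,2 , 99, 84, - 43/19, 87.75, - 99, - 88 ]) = [  -  99, - 88 , - 44.6, - 43/19, 2, 3, 84,87.75, 99 ]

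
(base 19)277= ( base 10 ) 862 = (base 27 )14P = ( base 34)PC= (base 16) 35e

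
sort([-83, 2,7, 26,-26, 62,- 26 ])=[ - 83, - 26, - 26, 2,7,26,62 ]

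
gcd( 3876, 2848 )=4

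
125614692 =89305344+36309348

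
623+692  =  1315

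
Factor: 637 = 7^2*13^1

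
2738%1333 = 72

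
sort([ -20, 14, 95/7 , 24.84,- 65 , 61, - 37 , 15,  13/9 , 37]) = [-65, - 37, - 20 , 13/9,95/7 , 14, 15,24.84,37,61 ] 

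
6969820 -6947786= 22034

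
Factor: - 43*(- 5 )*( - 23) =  - 5^1*23^1*43^1 = - 4945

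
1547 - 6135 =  -4588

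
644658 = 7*92094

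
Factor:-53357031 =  - 3^2 * 7^2*13^1*41^1 *227^1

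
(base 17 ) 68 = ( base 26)46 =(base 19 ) 5f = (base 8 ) 156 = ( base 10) 110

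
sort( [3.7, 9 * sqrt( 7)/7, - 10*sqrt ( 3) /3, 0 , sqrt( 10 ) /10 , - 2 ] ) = [ - 10 * sqrt( 3 )/3,-2,  0,sqrt(10) /10,9*sqrt ( 7 )/7,3.7] 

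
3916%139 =24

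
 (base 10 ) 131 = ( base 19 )6h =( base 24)5B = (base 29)4f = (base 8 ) 203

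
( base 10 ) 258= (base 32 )82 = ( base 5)2013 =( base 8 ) 402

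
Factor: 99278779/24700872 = 2^( - 3) * 3^( - 1)*7^( - 1)*353^1*147029^( - 1 ) * 281243^1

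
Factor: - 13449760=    - 2^5*5^1*84061^1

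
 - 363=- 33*11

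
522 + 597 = 1119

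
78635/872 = 90  +  155/872 = 90.18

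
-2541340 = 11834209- 14375549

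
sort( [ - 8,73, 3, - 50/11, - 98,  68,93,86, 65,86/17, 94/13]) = [ - 98, - 8, - 50/11,3, 86/17, 94/13, 65, 68,73, 86,93] 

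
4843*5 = 24215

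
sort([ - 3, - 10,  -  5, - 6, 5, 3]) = [ - 10, - 6, - 5,  -  3, 3, 5 ] 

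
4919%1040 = 759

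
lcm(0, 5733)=0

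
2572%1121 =330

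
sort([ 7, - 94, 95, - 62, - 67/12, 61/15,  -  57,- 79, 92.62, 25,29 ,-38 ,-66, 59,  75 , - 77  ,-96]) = [ - 96,-94, - 79, - 77, - 66,-62, -57, - 38 , - 67/12, 61/15,7, 25,  29 , 59,75,92.62, 95 ]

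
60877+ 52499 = 113376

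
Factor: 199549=7^1*29^1*983^1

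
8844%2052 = 636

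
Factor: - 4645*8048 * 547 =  - 20448479120 = - 2^4*5^1 * 503^1*547^1*929^1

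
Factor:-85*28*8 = - 2^5*5^1* 7^1 * 17^1  =  - 19040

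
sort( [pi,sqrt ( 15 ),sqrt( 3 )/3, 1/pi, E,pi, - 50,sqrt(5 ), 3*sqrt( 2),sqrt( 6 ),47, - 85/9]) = [ - 50,- 85/9,1/pi,sqrt( 3 )/3,  sqrt( 5), sqrt(6 ),E, pi,pi,sqrt( 15),3*sqrt(2),47]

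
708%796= 708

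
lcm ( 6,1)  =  6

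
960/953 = 1 + 7/953 = 1.01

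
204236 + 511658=715894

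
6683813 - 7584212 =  - 900399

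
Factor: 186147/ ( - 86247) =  - 559/259 = -7^( - 1)*13^1*37^( - 1)*43^1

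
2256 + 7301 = 9557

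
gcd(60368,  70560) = 784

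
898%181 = 174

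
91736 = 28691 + 63045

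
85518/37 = 85518/37 = 2311.30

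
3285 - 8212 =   -  4927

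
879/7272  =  293/2424= 0.12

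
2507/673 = 3 + 488/673 = 3.73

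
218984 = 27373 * 8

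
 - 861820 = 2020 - 863840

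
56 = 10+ 46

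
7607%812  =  299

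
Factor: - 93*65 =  - 3^1 * 5^1*13^1*31^1 = - 6045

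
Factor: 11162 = 2^1*5581^1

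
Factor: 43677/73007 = 3^2*11^( - 1 )*23^1*211^1*6637^( - 1 ) 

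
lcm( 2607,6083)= 18249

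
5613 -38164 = -32551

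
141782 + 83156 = 224938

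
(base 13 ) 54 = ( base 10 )69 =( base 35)1Y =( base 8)105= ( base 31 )27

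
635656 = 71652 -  - 564004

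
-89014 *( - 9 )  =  801126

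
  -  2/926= - 1+462/463 = - 0.00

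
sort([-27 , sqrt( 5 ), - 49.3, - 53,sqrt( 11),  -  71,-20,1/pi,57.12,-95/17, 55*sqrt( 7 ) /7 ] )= [- 71, - 53, - 49.3,-27,  -  20  ,-95/17,1/pi,sqrt( 5),sqrt( 11),55*sqrt( 7 )/7,57.12 ]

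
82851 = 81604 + 1247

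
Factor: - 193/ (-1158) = 2^(  -  1 )*3^( - 1 )=1/6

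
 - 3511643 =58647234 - 62158877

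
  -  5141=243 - 5384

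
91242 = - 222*( - 411)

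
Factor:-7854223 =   -  13^1*604171^1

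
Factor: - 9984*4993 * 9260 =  - 2^10 * 3^1*5^1 * 13^1 * 463^1 * 4993^1 = - 461612037120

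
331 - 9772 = -9441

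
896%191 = 132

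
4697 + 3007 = 7704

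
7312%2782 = 1748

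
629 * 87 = 54723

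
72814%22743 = 4585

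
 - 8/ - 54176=1/6772 = 0.00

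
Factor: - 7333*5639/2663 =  - 41350787/2663 = - 2663^( - 1 )*5639^1*7333^1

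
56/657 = 56/657  =  0.09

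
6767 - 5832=935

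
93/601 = 93/601 = 0.15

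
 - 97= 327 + -424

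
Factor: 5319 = 3^3*197^1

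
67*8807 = 590069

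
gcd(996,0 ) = 996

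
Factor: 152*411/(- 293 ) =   -  62472/293 =-2^3 * 3^1 *19^1*137^1*293^(-1 )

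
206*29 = 5974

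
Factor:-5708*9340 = - 2^4*5^1*467^1*1427^1 = - 53312720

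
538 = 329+209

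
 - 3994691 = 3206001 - 7200692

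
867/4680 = 289/1560 = 0.19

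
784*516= 404544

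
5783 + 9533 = 15316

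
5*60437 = 302185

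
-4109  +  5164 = 1055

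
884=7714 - 6830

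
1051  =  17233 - 16182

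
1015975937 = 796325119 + 219650818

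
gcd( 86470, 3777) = 1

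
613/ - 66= - 613/66=- 9.29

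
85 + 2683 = 2768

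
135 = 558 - 423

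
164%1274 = 164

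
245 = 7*35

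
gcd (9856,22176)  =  2464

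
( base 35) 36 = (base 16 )6F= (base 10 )111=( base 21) 56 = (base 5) 421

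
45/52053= 15/17351 = 0.00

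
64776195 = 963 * 67265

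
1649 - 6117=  - 4468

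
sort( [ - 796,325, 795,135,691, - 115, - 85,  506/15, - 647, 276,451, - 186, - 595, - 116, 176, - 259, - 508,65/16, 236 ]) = [ - 796, - 647, - 595, - 508, - 259, - 186, - 116,  -  115, - 85,  65/16, 506/15, 135, 176 , 236, 276, 325,451, 691, 795]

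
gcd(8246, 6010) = 2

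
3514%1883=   1631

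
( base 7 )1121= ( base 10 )407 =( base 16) 197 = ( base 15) 1c2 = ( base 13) 254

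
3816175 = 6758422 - 2942247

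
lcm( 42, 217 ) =1302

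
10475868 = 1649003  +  8826865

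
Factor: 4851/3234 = 2^( - 1 )* 3^1 = 3/2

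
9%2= 1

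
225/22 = 225/22=10.23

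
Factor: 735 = 3^1*5^1*7^2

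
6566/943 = 6566/943= 6.96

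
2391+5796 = 8187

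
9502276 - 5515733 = 3986543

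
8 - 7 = 1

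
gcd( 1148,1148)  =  1148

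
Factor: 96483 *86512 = 8346937296=2^4*3^1*29^1* 1109^1*5407^1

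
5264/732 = 7 + 35/183 = 7.19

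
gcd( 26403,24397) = 1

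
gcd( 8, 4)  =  4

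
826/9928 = 413/4964 = 0.08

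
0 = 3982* 0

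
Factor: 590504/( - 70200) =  - 3^( - 3)*5^( - 2 )*13^( - 1) * 223^1*331^1 = - 73813/8775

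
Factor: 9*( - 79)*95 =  - 3^2*5^1*19^1*79^1 = - 67545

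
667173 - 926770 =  - 259597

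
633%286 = 61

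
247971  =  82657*3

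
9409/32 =9409/32= 294.03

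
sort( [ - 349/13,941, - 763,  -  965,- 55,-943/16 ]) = [  -  965, -763, - 943/16, - 55, - 349/13,941 ]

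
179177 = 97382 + 81795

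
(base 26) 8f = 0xdf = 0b11011111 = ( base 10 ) 223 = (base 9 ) 267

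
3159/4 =789+3/4 = 789.75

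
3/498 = 1/166=0.01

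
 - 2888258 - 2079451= -4967709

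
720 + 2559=3279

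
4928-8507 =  - 3579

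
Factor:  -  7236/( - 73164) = 3^2*7^( - 1)*13^( - 1 ) = 9/91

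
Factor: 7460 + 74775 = 82235 = 5^1*16447^1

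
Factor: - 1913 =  - 1913^1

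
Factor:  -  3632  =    -  2^4*227^1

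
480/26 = 18 + 6/13 = 18.46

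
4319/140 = 617/20 = 30.85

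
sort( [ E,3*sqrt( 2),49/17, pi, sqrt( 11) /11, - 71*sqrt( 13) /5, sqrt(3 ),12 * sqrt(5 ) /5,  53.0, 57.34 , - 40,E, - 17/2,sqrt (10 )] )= [ - 71*sqrt( 13 ) /5,-40,-17/2, sqrt( 11) /11, sqrt(3), E,E, 49/17, pi, sqrt( 10),3*sqrt ( 2 ),12*sqrt( 5)/5,53.0,57.34]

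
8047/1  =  8047 = 8047.00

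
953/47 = 953/47=20.28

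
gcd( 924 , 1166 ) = 22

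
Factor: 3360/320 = 21/2 = 2^(  -  1)*3^1*7^1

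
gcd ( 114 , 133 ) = 19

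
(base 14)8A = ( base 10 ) 122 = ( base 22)5c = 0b1111010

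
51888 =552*94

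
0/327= 0  =  0.00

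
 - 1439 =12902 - 14341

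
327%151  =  25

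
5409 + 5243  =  10652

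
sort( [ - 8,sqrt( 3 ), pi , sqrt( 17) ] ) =[-8,sqrt(3),pi,sqrt(17) ]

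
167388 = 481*348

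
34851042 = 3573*9754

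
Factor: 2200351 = 2200351^1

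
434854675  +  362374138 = 797228813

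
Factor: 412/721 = 4/7 = 2^2*7^(-1 )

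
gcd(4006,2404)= 2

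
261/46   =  261/46 = 5.67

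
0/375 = 0=0.00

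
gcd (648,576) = 72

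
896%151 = 141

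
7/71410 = 7/71410 = 0.00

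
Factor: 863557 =167^1*5171^1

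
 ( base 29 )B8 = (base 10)327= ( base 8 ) 507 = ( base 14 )195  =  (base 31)ah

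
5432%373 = 210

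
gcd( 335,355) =5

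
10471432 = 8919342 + 1552090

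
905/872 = 1 + 33/872 = 1.04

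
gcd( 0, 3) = 3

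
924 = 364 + 560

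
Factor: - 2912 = -2^5*7^1*13^1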